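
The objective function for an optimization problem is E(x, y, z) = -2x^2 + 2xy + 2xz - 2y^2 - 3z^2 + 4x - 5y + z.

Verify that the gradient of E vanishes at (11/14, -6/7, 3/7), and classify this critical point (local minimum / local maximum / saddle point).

local maximum

∇E = (-4x + 2y + 2z + 4, 2x - 4y - 5, 2x - 6z + 1); substituting (11/14, -6/7, 3/7) gives ∇E = (0, 0, 0), so (11/14, -6/7, 3/7) is indeed a critical point.
The Hessian is constant: H = [[-4, 2, 2], [2, -4, 0], [2, 0, -6]].
Leading principal minors: Δ₁ = -4, Δ₂ = 12, Δ₃ = -56.
The minors alternate sign starting negative (−, +, −), so H is negative definite: a local maximum.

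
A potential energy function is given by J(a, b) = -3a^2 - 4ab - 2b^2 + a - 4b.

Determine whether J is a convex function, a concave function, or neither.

concave

J is quadratic, so its Hessian is the constant matrix H = [[-6, -4], [-4, -4]].
det(H) = 8, tr(H) = -10.
det(H) > 0 and tr(H) < 0, so H is negative definite everywhere: concave.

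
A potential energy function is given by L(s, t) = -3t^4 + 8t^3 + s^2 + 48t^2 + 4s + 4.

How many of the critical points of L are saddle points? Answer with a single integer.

2

L separates as a function of s plus a function of t, so ∇L=0 decouples.
∂L/∂s = 2(s + 2) = 0 at s ∈ {-2}; ∂L/∂t = -12t(t - 4)(t + 2) = 0 at t ∈ {-2, 0, 4}.
The Hessian is diagonal: diag(L_ss, L_tt). Second derivatives: L_ss(-2)=2; L_tt(-2)=-144, L_tt(0)=96, L_tt(4)=-288.
Saddle points occur where the two diagonal entries have opposite signs: (-2, -2), (-2, 4). Count: 2.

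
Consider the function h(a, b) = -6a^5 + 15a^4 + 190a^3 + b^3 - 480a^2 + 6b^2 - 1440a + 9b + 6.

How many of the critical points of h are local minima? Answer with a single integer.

h separates as a function of a plus a function of b, so ∇h=0 decouples.
∂h/∂a = -30(a - 4)(a - 3)(a + 1)(a + 4) = 0 at a ∈ {-4, -1, 3, 4}; ∂h/∂b = 3(b + 1)(b + 3) = 0 at b ∈ {-3, -1}.
The Hessian is diagonal: diag(h_aa, h_bb). Second derivatives: h_aa(-4)=5040, h_aa(-1)=-1800, h_aa(3)=840, h_aa(4)=-1200; h_bb(-3)=-6, h_bb(-1)=6.
Local minima occur where both diagonal entries positive: (-4, -1), (3, -1). Count: 2.

2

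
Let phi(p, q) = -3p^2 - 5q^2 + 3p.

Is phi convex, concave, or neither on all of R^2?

concave

phi is quadratic, so its Hessian is the constant matrix H = [[-6, 0], [0, -10]].
det(H) = 60, tr(H) = -16.
det(H) > 0 and tr(H) < 0, so H is negative definite everywhere: concave.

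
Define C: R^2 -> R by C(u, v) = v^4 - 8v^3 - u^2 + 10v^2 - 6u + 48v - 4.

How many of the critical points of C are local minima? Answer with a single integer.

C separates as a function of u plus a function of v, so ∇C=0 decouples.
∂C/∂u = -2(u + 3) = 0 at u ∈ {-3}; ∂C/∂v = 4(v - 4)(v - 3)(v + 1) = 0 at v ∈ {-1, 3, 4}.
The Hessian is diagonal: diag(C_uu, C_vv). Second derivatives: C_uu(-3)=-2; C_vv(-1)=80, C_vv(3)=-16, C_vv(4)=20.
Local minima occur where both diagonal entries positive: none. Count: 0.

0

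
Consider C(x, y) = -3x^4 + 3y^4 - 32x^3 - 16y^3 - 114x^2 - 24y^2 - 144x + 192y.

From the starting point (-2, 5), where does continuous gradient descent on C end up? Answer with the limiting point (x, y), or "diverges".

C is separable, so gradient descent decouples: x follows -∂C/∂x, y follows -∂C/∂y.
∂C/∂x = -12(x + 1)(x + 3)(x + 4); at x=-2 this is 24, so x decreases.
∂C/∂y = 12(y - 4)(y - 2)(y + 2); at y=5 this is 252, so y decreases.
x converges to its nearest critical value -3 (a local min of the x-part); y converges to 4. The iterate converges to (-3, 4).

(-3, 4)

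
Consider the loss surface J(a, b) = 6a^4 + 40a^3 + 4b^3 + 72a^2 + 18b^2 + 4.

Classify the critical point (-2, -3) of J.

The mixed partial ∂²J/∂a∂b is 0, so the Hessian at any point is diag(J_aa, J_bb) = diag(24(3a^2 + 10a + 6), 12(2b + 3)).
At (-2, -3): H = diag(-48, -36).
Both eigenvalues are negative, so H is negative definite: a local maximum.

local maximum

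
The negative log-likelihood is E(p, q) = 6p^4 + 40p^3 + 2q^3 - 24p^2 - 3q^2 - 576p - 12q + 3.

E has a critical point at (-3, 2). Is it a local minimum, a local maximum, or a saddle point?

saddle point

The mixed partial ∂²E/∂p∂q is 0, so the Hessian at any point is diag(E_pp, E_qq) = diag(24(3p^2 + 10p - 2), 6(2q - 1)).
At (-3, 2): H = diag(-120, 18).
The eigenvalues have opposite signs, so H is indefinite: a saddle point.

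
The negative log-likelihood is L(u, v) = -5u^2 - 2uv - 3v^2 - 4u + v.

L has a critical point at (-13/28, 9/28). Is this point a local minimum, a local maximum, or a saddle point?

The Hessian of L is constant: H = [[-10, -2], [-2, -6]].
det(H) = (-10)·(-6) − (-2)² = 56.
det(H) > 0 and tr(H) = -16 < 0, so H is negative definite and the point is a local maximum.

local maximum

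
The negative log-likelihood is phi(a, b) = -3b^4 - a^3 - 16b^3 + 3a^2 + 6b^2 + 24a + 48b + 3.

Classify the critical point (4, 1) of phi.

local maximum

The mixed partial ∂²phi/∂a∂b is 0, so the Hessian at any point is diag(phi_aa, phi_bb) = diag(6(-a + 1), 12(-3b^2 - 8b + 1)).
At (4, 1): H = diag(-18, -120).
Both eigenvalues are negative, so H is negative definite: a local maximum.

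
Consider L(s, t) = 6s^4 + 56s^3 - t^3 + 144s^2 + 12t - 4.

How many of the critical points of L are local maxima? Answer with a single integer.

1

L separates as a function of s plus a function of t, so ∇L=0 decouples.
∂L/∂s = 24s(s + 3)(s + 4) = 0 at s ∈ {-4, -3, 0}; ∂L/∂t = -3(t - 2)(t + 2) = 0 at t ∈ {-2, 2}.
The Hessian is diagonal: diag(L_ss, L_tt). Second derivatives: L_ss(-4)=96, L_ss(-3)=-72, L_ss(0)=288; L_tt(-2)=12, L_tt(2)=-12.
Local maxima occur where both diagonal entries negative: (-3, 2). Count: 1.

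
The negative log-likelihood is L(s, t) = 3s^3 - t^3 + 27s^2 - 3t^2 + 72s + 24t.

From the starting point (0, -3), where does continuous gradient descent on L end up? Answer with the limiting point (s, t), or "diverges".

L is separable, so gradient descent decouples: s follows -∂L/∂s, t follows -∂L/∂t.
∂L/∂s = 9(s + 2)(s + 4); at s=0 this is 72, so s decreases.
∂L/∂t = -3(t - 2)(t + 4); at t=-3 this is 15, so t decreases.
s converges to its nearest critical value -2 (a local min of the s-part); t converges to -4. The iterate converges to (-2, -4).

(-2, -4)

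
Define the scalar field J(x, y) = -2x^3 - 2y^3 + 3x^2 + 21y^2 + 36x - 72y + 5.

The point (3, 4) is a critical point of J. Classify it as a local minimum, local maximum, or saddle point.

The mixed partial ∂²J/∂x∂y is 0, so the Hessian at any point is diag(J_xx, J_yy) = diag(6(-2x + 1), 6(-2y + 7)).
At (3, 4): H = diag(-30, -6).
Both eigenvalues are negative, so H is negative definite: a local maximum.

local maximum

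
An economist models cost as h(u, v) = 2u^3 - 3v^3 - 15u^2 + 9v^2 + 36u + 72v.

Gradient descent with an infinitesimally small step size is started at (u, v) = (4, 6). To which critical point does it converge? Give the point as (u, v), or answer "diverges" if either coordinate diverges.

h is separable, so gradient descent decouples: u follows -∂h/∂u, v follows -∂h/∂v.
∂h/∂u = 6(u - 3)(u - 2); at u=4 this is 12, so u decreases.
∂h/∂v = -9(v - 4)(v + 2); at v=6 this is -144, so v increases.
The v-coordinate has no critical point in that direction and runs off to infinity.

diverges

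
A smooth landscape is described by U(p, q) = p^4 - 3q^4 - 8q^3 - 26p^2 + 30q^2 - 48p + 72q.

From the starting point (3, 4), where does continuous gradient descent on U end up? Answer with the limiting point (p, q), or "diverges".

U is separable, so gradient descent decouples: p follows -∂U/∂p, q follows -∂U/∂q.
∂U/∂p = 4(p - 4)(p + 1)(p + 3); at p=3 this is -96, so p increases.
∂U/∂q = -12(q - 2)(q + 1)(q + 3); at q=4 this is -840, so q increases.
The q-coordinate has no critical point in that direction and runs off to infinity.

diverges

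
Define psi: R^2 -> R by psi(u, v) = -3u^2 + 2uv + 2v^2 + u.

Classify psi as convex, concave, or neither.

psi is quadratic, so its Hessian is the constant matrix H = [[-6, 2], [2, 4]].
det(H) = -28, tr(H) = -2.
det(H) < 0, so H is indefinite: neither convex nor concave.

neither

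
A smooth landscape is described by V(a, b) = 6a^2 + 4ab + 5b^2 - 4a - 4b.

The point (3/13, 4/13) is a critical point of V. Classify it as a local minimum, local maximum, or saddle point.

The Hessian of V is constant: H = [[12, 4], [4, 10]].
det(H) = 12·10 − 4² = 104.
det(H) > 0 and tr(H) = 22 > 0, so H is positive definite and the point is a local minimum.

local minimum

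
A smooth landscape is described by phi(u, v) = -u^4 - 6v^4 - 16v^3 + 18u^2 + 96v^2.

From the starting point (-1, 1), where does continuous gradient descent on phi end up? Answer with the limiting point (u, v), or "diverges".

(0, 0)

phi is separable, so gradient descent decouples: u follows -∂phi/∂u, v follows -∂phi/∂v.
∂phi/∂u = -4u(u - 3)(u + 3); at u=-1 this is -32, so u increases.
∂phi/∂v = -24v(v - 2)(v + 4); at v=1 this is 120, so v decreases.
u converges to its nearest critical value 0 (a local min of the u-part); v converges to 0. The iterate converges to (0, 0).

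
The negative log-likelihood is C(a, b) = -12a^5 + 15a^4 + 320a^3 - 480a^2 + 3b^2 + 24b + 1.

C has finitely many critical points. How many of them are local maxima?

0

C separates as a function of a plus a function of b, so ∇C=0 decouples.
∂C/∂a = -60a(a - 4)(a - 1)(a + 4) = 0 at a ∈ {-4, 0, 1, 4}; ∂C/∂b = 6(b + 4) = 0 at b ∈ {-4}.
The Hessian is diagonal: diag(C_aa, C_bb). Second derivatives: C_aa(-4)=9600, C_aa(0)=-960, C_aa(1)=900, C_aa(4)=-5760; C_bb(-4)=6.
Local maxima occur where both diagonal entries negative: none. Count: 0.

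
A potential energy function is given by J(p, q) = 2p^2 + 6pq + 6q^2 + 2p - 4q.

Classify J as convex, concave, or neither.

J is quadratic, so its Hessian is the constant matrix H = [[4, 6], [6, 12]].
det(H) = 12, tr(H) = 16.
det(H) > 0 and tr(H) > 0, so H is positive definite everywhere: convex.

convex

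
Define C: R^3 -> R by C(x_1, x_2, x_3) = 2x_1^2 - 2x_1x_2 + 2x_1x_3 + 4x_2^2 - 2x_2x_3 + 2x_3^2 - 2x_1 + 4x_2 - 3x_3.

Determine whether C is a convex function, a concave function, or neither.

convex

C is quadratic, so its Hessian is the constant matrix H = [[4, -2, 2], [-2, 8, -2], [2, -2, 4]].
Leading principal minors: 4, 28, 80.
All positive ⇒ H ≻ 0 ⇒ convex.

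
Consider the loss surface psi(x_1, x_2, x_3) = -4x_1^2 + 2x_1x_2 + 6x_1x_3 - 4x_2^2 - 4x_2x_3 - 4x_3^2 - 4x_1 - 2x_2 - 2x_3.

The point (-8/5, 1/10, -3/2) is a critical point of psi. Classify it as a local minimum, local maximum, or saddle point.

local maximum

The Hessian is constant: H = [[-8, 2, 6], [2, -8, -4], [6, -4, -8]].
Leading principal minors: Δ₁ = -8, Δ₂ = 60, Δ₃ = -160.
The minors alternate sign starting negative (−, +, −), so H is negative definite: a local maximum.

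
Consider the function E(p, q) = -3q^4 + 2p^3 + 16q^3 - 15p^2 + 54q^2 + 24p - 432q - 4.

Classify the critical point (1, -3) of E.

The mixed partial ∂²E/∂p∂q is 0, so the Hessian at any point is diag(E_pp, E_qq) = diag(6(2p - 5), 12(-3q^2 + 8q + 9)).
At (1, -3): H = diag(-18, -504).
Both eigenvalues are negative, so H is negative definite: a local maximum.

local maximum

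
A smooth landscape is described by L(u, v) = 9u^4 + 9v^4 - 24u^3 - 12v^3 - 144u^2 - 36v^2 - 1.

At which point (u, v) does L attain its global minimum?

L(u,v) separates as P(u) + Q(v) − 1, so its minimum is min P + min Q − 1.
P'(u) = 36u(u - 4)(u + 2) vanishes at u ∈ {-2, 0, 4}; Q'(v) = 36v(v - 2)(v + 1) vanishes at v ∈ {-1, 0, 2}.
Local minima of P (where P''>0): P(-2)=-240, P(4)=-1536. Local minima of Q: Q(-1)=-15, Q(2)=-96.
So the global minimum of L is P(4) + Q(2) − 1 = -1536 − 96 − 1 = -1633, attained at (4, 2).

(4, 2)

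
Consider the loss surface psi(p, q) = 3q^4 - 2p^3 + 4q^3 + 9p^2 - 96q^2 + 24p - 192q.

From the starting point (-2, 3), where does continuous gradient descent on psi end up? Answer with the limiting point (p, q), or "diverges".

(-1, 4)

psi is separable, so gradient descent decouples: p follows -∂psi/∂p, q follows -∂psi/∂q.
∂psi/∂p = -6(p - 4)(p + 1); at p=-2 this is -36, so p increases.
∂psi/∂q = 12(q - 4)(q + 1)(q + 4); at q=3 this is -336, so q increases.
p converges to its nearest critical value -1 (a local min of the p-part); q converges to 4. The iterate converges to (-1, 4).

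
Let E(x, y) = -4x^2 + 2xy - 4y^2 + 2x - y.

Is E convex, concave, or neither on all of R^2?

E is quadratic, so its Hessian is the constant matrix H = [[-8, 2], [2, -8]].
det(H) = 60, tr(H) = -16.
det(H) > 0 and tr(H) < 0, so H is negative definite everywhere: concave.

concave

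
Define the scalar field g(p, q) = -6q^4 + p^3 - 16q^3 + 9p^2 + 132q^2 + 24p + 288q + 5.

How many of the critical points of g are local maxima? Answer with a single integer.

g separates as a function of p plus a function of q, so ∇g=0 decouples.
∂g/∂p = 3(p + 2)(p + 4) = 0 at p ∈ {-4, -2}; ∂g/∂q = -24(q - 3)(q + 1)(q + 4) = 0 at q ∈ {-4, -1, 3}.
The Hessian is diagonal: diag(g_pp, g_qq). Second derivatives: g_pp(-4)=-6, g_pp(-2)=6; g_qq(-4)=-504, g_qq(-1)=288, g_qq(3)=-672.
Local maxima occur where both diagonal entries negative: (-4, -4), (-4, 3). Count: 2.

2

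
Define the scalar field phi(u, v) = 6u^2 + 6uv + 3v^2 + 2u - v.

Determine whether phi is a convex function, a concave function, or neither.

convex

phi is quadratic, so its Hessian is the constant matrix H = [[12, 6], [6, 6]].
det(H) = 36, tr(H) = 18.
det(H) > 0 and tr(H) > 0, so H is positive definite everywhere: convex.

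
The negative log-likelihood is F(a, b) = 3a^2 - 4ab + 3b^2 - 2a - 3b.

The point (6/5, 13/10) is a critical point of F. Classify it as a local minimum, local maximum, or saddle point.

local minimum

The Hessian of F is constant: H = [[6, -4], [-4, 6]].
det(H) = 6·6 − (-4)² = 20.
det(H) > 0 and tr(H) = 12 > 0, so H is positive definite and the point is a local minimum.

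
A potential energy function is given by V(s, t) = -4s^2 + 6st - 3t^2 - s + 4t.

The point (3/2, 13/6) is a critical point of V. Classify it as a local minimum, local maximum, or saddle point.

local maximum

The Hessian of V is constant: H = [[-8, 6], [6, -6]].
det(H) = (-8)·(-6) − 6² = 12.
det(H) > 0 and tr(H) = -14 < 0, so H is negative definite and the point is a local maximum.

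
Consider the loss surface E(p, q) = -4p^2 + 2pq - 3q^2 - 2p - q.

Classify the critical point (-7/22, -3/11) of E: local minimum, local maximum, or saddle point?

The Hessian of E is constant: H = [[-8, 2], [2, -6]].
det(H) = (-8)·(-6) − 2² = 44.
det(H) > 0 and tr(H) = -14 < 0, so H is negative definite and the point is a local maximum.

local maximum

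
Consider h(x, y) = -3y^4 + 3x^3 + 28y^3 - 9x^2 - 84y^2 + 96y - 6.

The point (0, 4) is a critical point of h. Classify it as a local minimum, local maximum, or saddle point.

The mixed partial ∂²h/∂x∂y is 0, so the Hessian at any point is diag(h_xx, h_yy) = diag(18(x - 1), 12(-3y^2 + 14y - 14)).
At (0, 4): H = diag(-18, -72).
Both eigenvalues are negative, so H is negative definite: a local maximum.

local maximum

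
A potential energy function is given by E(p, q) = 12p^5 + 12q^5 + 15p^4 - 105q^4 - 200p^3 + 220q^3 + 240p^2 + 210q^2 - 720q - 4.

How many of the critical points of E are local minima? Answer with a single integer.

4

E separates as a function of p plus a function of q, so ∇E=0 decouples.
∂E/∂p = 60p(p - 2)(p - 1)(p + 4) = 0 at p ∈ {-4, 0, 1, 2}; ∂E/∂q = 60(q - 4)(q - 3)(q - 1)(q + 1) = 0 at q ∈ {-1, 1, 3, 4}.
The Hessian is diagonal: diag(E_pp, E_qq). Second derivatives: E_pp(-4)=-7200, E_pp(0)=480, E_pp(1)=-300, E_pp(2)=720; E_qq(-1)=-2400, E_qq(1)=720, E_qq(3)=-480, E_qq(4)=900.
Local minima occur where both diagonal entries positive: (0, 1), (0, 4), (2, 1), (2, 4). Count: 4.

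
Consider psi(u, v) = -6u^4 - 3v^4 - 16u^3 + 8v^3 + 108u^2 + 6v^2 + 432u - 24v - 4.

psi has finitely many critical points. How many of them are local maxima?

psi separates as a function of u plus a function of v, so ∇psi=0 decouples.
∂psi/∂u = -24(u - 3)(u + 2)(u + 3) = 0 at u ∈ {-3, -2, 3}; ∂psi/∂v = -12(v - 2)(v - 1)(v + 1) = 0 at v ∈ {-1, 1, 2}.
The Hessian is diagonal: diag(psi_uu, psi_vv). Second derivatives: psi_uu(-3)=-144, psi_uu(-2)=120, psi_uu(3)=-720; psi_vv(-1)=-72, psi_vv(1)=24, psi_vv(2)=-36.
Local maxima occur where both diagonal entries negative: (-3, -1), (-3, 2), (3, -1), (3, 2). Count: 4.

4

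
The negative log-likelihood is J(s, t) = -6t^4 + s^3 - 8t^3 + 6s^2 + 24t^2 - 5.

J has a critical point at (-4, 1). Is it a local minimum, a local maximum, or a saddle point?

The mixed partial ∂²J/∂s∂t is 0, so the Hessian at any point is diag(J_ss, J_tt) = diag(6(s + 2), 24(-3t^2 - 2t + 2)).
At (-4, 1): H = diag(-12, -72).
Both eigenvalues are negative, so H is negative definite: a local maximum.

local maximum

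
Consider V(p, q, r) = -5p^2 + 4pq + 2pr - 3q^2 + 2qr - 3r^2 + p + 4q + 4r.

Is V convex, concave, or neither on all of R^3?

V is quadratic, so its Hessian is the constant matrix H = [[-10, 4, 2], [4, -6, 2], [2, 2, -6]].
Leading principal minors: -10, 44, -168.
Signs alternate −, +, − ⇒ H ≺ 0 ⇒ concave.

concave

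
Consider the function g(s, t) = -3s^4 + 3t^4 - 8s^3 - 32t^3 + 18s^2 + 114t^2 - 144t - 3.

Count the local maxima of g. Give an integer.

g separates as a function of s plus a function of t, so ∇g=0 decouples.
∂g/∂s = -12s(s - 1)(s + 3) = 0 at s ∈ {-3, 0, 1}; ∂g/∂t = 12(t - 4)(t - 3)(t - 1) = 0 at t ∈ {1, 3, 4}.
The Hessian is diagonal: diag(g_ss, g_tt). Second derivatives: g_ss(-3)=-144, g_ss(0)=36, g_ss(1)=-48; g_tt(1)=72, g_tt(3)=-24, g_tt(4)=36.
Local maxima occur where both diagonal entries negative: (-3, 3), (1, 3). Count: 2.

2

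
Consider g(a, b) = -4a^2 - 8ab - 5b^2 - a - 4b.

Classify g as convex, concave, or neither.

concave

g is quadratic, so its Hessian is the constant matrix H = [[-8, -8], [-8, -10]].
det(H) = 16, tr(H) = -18.
det(H) > 0 and tr(H) < 0, so H is negative definite everywhere: concave.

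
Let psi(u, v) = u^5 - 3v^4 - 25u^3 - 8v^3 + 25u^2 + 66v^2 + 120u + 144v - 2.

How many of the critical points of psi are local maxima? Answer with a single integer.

4

psi separates as a function of u plus a function of v, so ∇psi=0 decouples.
∂psi/∂u = 5(u - 3)(u - 2)(u + 1)(u + 4) = 0 at u ∈ {-4, -1, 2, 3}; ∂psi/∂v = -12(v - 3)(v + 1)(v + 4) = 0 at v ∈ {-4, -1, 3}.
The Hessian is diagonal: diag(psi_uu, psi_vv). Second derivatives: psi_uu(-4)=-630, psi_uu(-1)=180, psi_uu(2)=-90, psi_uu(3)=140; psi_vv(-4)=-252, psi_vv(-1)=144, psi_vv(3)=-336.
Local maxima occur where both diagonal entries negative: (-4, -4), (-4, 3), (2, -4), (2, 3). Count: 4.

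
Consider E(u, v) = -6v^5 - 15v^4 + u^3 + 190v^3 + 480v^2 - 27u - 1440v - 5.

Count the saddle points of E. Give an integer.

E separates as a function of u plus a function of v, so ∇E=0 decouples.
∂E/∂u = 3(u - 3)(u + 3) = 0 at u ∈ {-3, 3}; ∂E/∂v = -30(v - 4)(v - 1)(v + 3)(v + 4) = 0 at v ∈ {-4, -3, 1, 4}.
The Hessian is diagonal: diag(E_uu, E_vv). Second derivatives: E_uu(-3)=-18, E_uu(3)=18; E_vv(-4)=1200, E_vv(-3)=-840, E_vv(1)=1800, E_vv(4)=-5040.
Saddle points occur where the two diagonal entries have opposite signs: (-3, -4), (-3, 1), (3, -3), (3, 4). Count: 4.

4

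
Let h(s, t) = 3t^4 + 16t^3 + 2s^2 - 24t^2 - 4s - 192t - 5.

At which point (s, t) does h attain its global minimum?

(1, 2)

h(s,t) separates as P(s) + Q(t) − 5, so its minimum is min P + min Q − 5.
P'(s) = 4s - 4 vanishes at s ∈ {1}; Q'(t) = 12(t - 2)(t + 2)(t + 4) vanishes at t ∈ {-4, -2, 2}.
Local minima of P (where P''>0): P(1)=-2. Local minima of Q: Q(-4)=128, Q(2)=-304.
So the global minimum of h is P(1) + Q(2) − 5 = -2 − 304 − 5 = -311, attained at (1, 2).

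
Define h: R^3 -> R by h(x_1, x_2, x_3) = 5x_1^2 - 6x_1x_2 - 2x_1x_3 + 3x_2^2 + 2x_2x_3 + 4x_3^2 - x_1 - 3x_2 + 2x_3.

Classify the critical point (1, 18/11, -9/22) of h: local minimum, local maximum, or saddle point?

local minimum

The Hessian is constant: H = [[10, -6, -2], [-6, 6, 2], [-2, 2, 8]].
Leading principal minors: Δ₁ = 10, Δ₂ = 24, Δ₃ = 176.
All leading minors are positive, so H is positive definite: a local minimum.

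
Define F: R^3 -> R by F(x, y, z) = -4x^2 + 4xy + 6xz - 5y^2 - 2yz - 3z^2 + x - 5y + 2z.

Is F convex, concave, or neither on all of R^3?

F is quadratic, so its Hessian is the constant matrix H = [[-8, 4, 6], [4, -10, -2], [6, -2, -6]].
Leading principal minors: -8, 64, -88.
Signs alternate −, +, − ⇒ H ≺ 0 ⇒ concave.

concave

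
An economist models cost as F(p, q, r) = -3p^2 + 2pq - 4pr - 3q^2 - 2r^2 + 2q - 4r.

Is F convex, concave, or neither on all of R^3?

concave

F is quadratic, so its Hessian is the constant matrix H = [[-6, 2, -4], [2, -6, 0], [-4, 0, -4]].
Leading principal minors: -6, 32, -32.
Signs alternate −, +, − ⇒ H ≺ 0 ⇒ concave.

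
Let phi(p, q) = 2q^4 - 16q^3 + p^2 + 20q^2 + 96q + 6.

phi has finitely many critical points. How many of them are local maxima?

0

phi separates as a function of p plus a function of q, so ∇phi=0 decouples.
∂phi/∂p = 2p = 0 at p ∈ {0}; ∂phi/∂q = 8(q - 4)(q - 3)(q + 1) = 0 at q ∈ {-1, 3, 4}.
The Hessian is diagonal: diag(phi_pp, phi_qq). Second derivatives: phi_pp(0)=2; phi_qq(-1)=160, phi_qq(3)=-32, phi_qq(4)=40.
Local maxima occur where both diagonal entries negative: none. Count: 0.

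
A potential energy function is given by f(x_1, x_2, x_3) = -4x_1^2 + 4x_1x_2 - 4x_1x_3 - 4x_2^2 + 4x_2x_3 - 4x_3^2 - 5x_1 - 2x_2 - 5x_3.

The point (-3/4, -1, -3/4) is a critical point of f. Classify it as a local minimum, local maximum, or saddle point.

local maximum

The Hessian is constant: H = [[-8, 4, -4], [4, -8, 4], [-4, 4, -8]].
Leading principal minors: Δ₁ = -8, Δ₂ = 48, Δ₃ = -256.
The minors alternate sign starting negative (−, +, −), so H is negative definite: a local maximum.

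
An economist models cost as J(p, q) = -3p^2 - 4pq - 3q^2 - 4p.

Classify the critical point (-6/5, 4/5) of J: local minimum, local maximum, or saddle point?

local maximum

The Hessian of J is constant: H = [[-6, -4], [-4, -6]].
det(H) = (-6)·(-6) − (-4)² = 20.
det(H) > 0 and tr(H) = -12 < 0, so H is negative definite and the point is a local maximum.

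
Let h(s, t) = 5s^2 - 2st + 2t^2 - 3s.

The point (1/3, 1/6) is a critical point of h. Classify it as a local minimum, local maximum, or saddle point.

The Hessian of h is constant: H = [[10, -2], [-2, 4]].
det(H) = 10·4 − (-2)² = 36.
det(H) > 0 and tr(H) = 14 > 0, so H is positive definite and the point is a local minimum.

local minimum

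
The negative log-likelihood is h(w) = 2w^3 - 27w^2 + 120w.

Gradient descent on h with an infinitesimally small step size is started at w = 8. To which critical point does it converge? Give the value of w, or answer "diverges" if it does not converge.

h'(w) = 6(w - 5)(w - 4), so h'(8) = 72.
Gradient descent moves in the -h' direction, i.e. w is decreasing.
The nearest critical point in that direction is w = 5, where h'' = 6 > 0 (a local minimum). The iterate converges there.

5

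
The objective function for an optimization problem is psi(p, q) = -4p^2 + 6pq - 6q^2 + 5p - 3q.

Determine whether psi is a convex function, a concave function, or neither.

psi is quadratic, so its Hessian is the constant matrix H = [[-8, 6], [6, -12]].
det(H) = 60, tr(H) = -20.
det(H) > 0 and tr(H) < 0, so H is negative definite everywhere: concave.

concave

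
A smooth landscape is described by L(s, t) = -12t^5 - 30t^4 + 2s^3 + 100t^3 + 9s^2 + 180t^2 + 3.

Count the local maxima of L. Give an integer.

L separates as a function of s plus a function of t, so ∇L=0 decouples.
∂L/∂s = 6s(s + 3) = 0 at s ∈ {-3, 0}; ∂L/∂t = -60t(t - 2)(t + 1)(t + 3) = 0 at t ∈ {-3, -1, 0, 2}.
The Hessian is diagonal: diag(L_ss, L_tt). Second derivatives: L_ss(-3)=-18, L_ss(0)=18; L_tt(-3)=1800, L_tt(-1)=-360, L_tt(0)=360, L_tt(2)=-1800.
Local maxima occur where both diagonal entries negative: (-3, -1), (-3, 2). Count: 2.

2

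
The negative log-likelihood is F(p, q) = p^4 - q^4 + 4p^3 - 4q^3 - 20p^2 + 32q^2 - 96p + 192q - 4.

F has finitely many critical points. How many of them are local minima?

2

F separates as a function of p plus a function of q, so ∇F=0 decouples.
∂F/∂p = 4(p - 3)(p + 2)(p + 4) = 0 at p ∈ {-4, -2, 3}; ∂F/∂q = -4(q - 4)(q + 3)(q + 4) = 0 at q ∈ {-4, -3, 4}.
The Hessian is diagonal: diag(F_pp, F_qq). Second derivatives: F_pp(-4)=56, F_pp(-2)=-40, F_pp(3)=140; F_qq(-4)=-32, F_qq(-3)=28, F_qq(4)=-224.
Local minima occur where both diagonal entries positive: (-4, -3), (3, -3). Count: 2.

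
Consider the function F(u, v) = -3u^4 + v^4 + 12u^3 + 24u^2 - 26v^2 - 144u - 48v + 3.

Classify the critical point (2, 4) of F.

local minimum

The mixed partial ∂²F/∂u∂v is 0, so the Hessian at any point is diag(F_uu, F_vv) = diag(12(-3u^2 + 6u + 4), 4(3v^2 - 13)).
At (2, 4): H = diag(48, 140).
Both eigenvalues are positive, so H is positive definite: a local minimum.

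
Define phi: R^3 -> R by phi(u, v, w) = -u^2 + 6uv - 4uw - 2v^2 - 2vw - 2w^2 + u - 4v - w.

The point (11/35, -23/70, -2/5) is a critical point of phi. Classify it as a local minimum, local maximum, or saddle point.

The Hessian is constant: H = [[-2, 6, -4], [6, -4, -2], [-4, -2, -4]].
Leading principal minors: Δ₁ = -2, Δ₂ = -28, Δ₃ = 280.
The minors fit neither the all-positive nor the alternating-sign pattern, so H is indefinite: a saddle point.

saddle point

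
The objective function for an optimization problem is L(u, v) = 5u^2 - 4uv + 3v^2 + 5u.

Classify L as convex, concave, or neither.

convex

L is quadratic, so its Hessian is the constant matrix H = [[10, -4], [-4, 6]].
det(H) = 44, tr(H) = 16.
det(H) > 0 and tr(H) > 0, so H is positive definite everywhere: convex.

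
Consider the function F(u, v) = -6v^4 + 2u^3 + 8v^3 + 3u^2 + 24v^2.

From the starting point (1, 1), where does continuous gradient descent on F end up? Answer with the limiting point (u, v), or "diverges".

(0, 0)

F is separable, so gradient descent decouples: u follows -∂F/∂u, v follows -∂F/∂v.
∂F/∂u = 6u(u + 1); at u=1 this is 12, so u decreases.
∂F/∂v = -24v(v - 2)(v + 1); at v=1 this is 48, so v decreases.
u converges to its nearest critical value 0 (a local min of the u-part); v converges to 0. The iterate converges to (0, 0).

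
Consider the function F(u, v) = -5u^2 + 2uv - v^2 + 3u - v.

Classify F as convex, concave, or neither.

F is quadratic, so its Hessian is the constant matrix H = [[-10, 2], [2, -2]].
det(H) = 16, tr(H) = -12.
det(H) > 0 and tr(H) < 0, so H is negative definite everywhere: concave.

concave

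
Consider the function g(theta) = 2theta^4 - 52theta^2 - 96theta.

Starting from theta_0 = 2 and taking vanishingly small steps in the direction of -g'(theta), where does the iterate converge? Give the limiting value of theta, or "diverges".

4

g'(theta) = 8(theta - 4)(theta + 1)(theta + 3), so g'(2) = -240.
Gradient descent moves in the -g' direction, i.e. theta is increasing.
The nearest critical point in that direction is theta = 4, where g'' = 280 > 0 (a local minimum). The iterate converges there.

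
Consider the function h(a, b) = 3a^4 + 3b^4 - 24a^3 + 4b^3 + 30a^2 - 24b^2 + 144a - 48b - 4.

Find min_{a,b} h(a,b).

-203

h(a,b) separates as P(a) + Q(b) − 4, so its minimum is min P + min Q − 4.
P'(a) = 12(a - 4)(a - 3)(a + 1) vanishes at a ∈ {-1, 3, 4}; Q'(b) = 12(b - 2)(b + 1)(b + 2) vanishes at b ∈ {-2, -1, 2}.
Local minima of P (where P''>0): P(-1)=-87, P(4)=288. Local minima of Q: Q(-2)=16, Q(2)=-112.
So the global minimum of h is P(-1) + Q(2) − 4 = -87 − 112 − 4 = -203, attained at (-1, 2).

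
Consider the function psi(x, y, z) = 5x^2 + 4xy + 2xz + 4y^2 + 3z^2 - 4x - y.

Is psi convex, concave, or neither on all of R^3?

psi is quadratic, so its Hessian is the constant matrix H = [[10, 4, 2], [4, 8, 0], [2, 0, 6]].
Leading principal minors: 10, 64, 352.
All positive ⇒ H ≻ 0 ⇒ convex.

convex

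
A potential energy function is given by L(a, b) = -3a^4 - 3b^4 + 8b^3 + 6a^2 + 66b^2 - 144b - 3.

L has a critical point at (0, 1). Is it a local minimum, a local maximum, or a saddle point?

The mixed partial ∂²L/∂a∂b is 0, so the Hessian at any point is diag(L_aa, L_bb) = diag(12(-3a^2 + 1), 12(-3b^2 + 4b + 11)).
At (0, 1): H = diag(12, 144).
Both eigenvalues are positive, so H is positive definite: a local minimum.

local minimum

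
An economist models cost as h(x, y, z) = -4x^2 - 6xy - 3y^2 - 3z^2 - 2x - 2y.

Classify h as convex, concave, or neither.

h is quadratic, so its Hessian is the constant matrix H = [[-8, -6, 0], [-6, -6, 0], [0, 0, -6]].
Leading principal minors: -8, 12, -72.
Signs alternate −, +, − ⇒ H ≺ 0 ⇒ concave.

concave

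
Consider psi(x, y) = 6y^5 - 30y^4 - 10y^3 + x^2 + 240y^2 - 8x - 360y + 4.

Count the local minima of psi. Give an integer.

2

psi separates as a function of x plus a function of y, so ∇psi=0 decouples.
∂psi/∂x = 2(x - 4) = 0 at x ∈ {4}; ∂psi/∂y = 30(y - 3)(y - 2)(y - 1)(y + 2) = 0 at y ∈ {-2, 1, 2, 3}.
The Hessian is diagonal: diag(psi_xx, psi_yy). Second derivatives: psi_xx(4)=2; psi_yy(-2)=-1800, psi_yy(1)=180, psi_yy(2)=-120, psi_yy(3)=300.
Local minima occur where both diagonal entries positive: (4, 1), (4, 3). Count: 2.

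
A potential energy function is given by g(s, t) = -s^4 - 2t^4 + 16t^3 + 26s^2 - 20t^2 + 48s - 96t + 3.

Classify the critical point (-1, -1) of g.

saddle point

The mixed partial ∂²g/∂s∂t is 0, so the Hessian at any point is diag(g_ss, g_tt) = diag(4(-3s^2 + 13), 8(-3t^2 + 12t - 5)).
At (-1, -1): H = diag(40, -160).
The eigenvalues have opposite signs, so H is indefinite: a saddle point.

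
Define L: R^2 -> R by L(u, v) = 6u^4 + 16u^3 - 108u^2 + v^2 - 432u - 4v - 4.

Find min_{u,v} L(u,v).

L(u,v) separates as P(u) + Q(v) − 4, so its minimum is min P + min Q − 4.
P'(u) = 24(u - 3)(u + 2)(u + 3) vanishes at u ∈ {-3, -2, 3}; Q'(v) = 2v - 4 vanishes at v ∈ {2}.
Local minima of P (where P''>0): P(-3)=378, P(3)=-1350. Local minima of Q: Q(2)=-4.
So the global minimum of L is P(3) + Q(2) − 4 = -1350 − 4 − 4 = -1358, attained at (3, 2).

-1358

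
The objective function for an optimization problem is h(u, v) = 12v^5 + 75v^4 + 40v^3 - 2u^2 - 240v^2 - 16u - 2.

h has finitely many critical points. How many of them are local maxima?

h separates as a function of u plus a function of v, so ∇h=0 decouples.
∂h/∂u = -4(u + 4) = 0 at u ∈ {-4}; ∂h/∂v = 60v(v - 1)(v + 2)(v + 4) = 0 at v ∈ {-4, -2, 0, 1}.
The Hessian is diagonal: diag(h_uu, h_vv). Second derivatives: h_uu(-4)=-4; h_vv(-4)=-2400, h_vv(-2)=720, h_vv(0)=-480, h_vv(1)=900.
Local maxima occur where both diagonal entries negative: (-4, -4), (-4, 0). Count: 2.

2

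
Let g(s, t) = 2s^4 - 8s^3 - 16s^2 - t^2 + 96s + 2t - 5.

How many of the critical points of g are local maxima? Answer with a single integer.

g separates as a function of s plus a function of t, so ∇g=0 decouples.
∂g/∂s = 8(s - 3)(s - 2)(s + 2) = 0 at s ∈ {-2, 2, 3}; ∂g/∂t = -2(t - 1) = 0 at t ∈ {1}.
The Hessian is diagonal: diag(g_ss, g_tt). Second derivatives: g_ss(-2)=160, g_ss(2)=-32, g_ss(3)=40; g_tt(1)=-2.
Local maxima occur where both diagonal entries negative: (2, 1). Count: 1.

1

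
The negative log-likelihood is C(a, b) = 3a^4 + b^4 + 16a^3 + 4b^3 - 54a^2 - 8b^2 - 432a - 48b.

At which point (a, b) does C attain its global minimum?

C(a,b) separates as P(a) + Q(b), so its minimum is min P + min Q.
P'(a) = 12(a - 3)(a + 3)(a + 4) vanishes at a ∈ {-4, -3, 3}; Q'(b) = 4(b - 2)(b + 2)(b + 3) vanishes at b ∈ {-3, -2, 2}.
Local minima of P (where P''>0): P(-4)=608, P(3)=-1107. Local minima of Q: Q(-3)=45, Q(2)=-80.
So the global minimum of C is P(3) + Q(2) = -1107 − 80 = -1187, attained at (3, 2).

(3, 2)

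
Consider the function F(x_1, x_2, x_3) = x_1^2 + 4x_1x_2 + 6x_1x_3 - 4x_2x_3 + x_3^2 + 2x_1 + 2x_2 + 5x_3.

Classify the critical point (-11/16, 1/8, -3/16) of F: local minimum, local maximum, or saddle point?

The Hessian is constant: H = [[2, 4, 6], [4, 0, -4], [6, -4, 2]].
Leading principal minors: Δ₁ = 2, Δ₂ = -16, Δ₃ = -256.
The minors fit neither the all-positive nor the alternating-sign pattern, so H is indefinite: a saddle point.

saddle point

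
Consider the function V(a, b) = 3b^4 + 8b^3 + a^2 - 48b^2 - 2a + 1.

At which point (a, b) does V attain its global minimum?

(1, -4)

V(a,b) separates as P(a) + Q(b) + 1, so its minimum is min P + min Q + 1.
P'(a) = 2a - 2 vanishes at a ∈ {1}; Q'(b) = 12b(b - 2)(b + 4) vanishes at b ∈ {-4, 0, 2}.
Local minima of P (where P''>0): P(1)=-1. Local minima of Q: Q(-4)=-512, Q(2)=-80.
So the global minimum of V is P(1) + Q(-4) + 1 = -1 − 512 + 1 = -512, attained at (1, -4).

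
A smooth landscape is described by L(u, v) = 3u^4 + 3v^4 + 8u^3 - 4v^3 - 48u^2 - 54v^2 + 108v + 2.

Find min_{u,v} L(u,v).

L(u,v) separates as P(u) + Q(v) + 2, so its minimum is min P + min Q + 2.
P'(u) = 12u(u - 2)(u + 4) vanishes at u ∈ {-4, 0, 2}; Q'(v) = 12(v - 3)(v - 1)(v + 3) vanishes at v ∈ {-3, 1, 3}.
Local minima of P (where P''>0): P(-4)=-512, P(2)=-80. Local minima of Q: Q(-3)=-459, Q(3)=-27.
So the global minimum of L is P(-4) + Q(-3) + 2 = -512 − 459 + 2 = -969, attained at (-4, -3).

-969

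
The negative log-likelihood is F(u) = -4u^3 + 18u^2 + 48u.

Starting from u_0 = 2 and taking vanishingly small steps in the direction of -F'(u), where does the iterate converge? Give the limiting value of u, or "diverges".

F'(u) = -12(u - 4)(u + 1), so F'(2) = 72.
Gradient descent moves in the -F' direction, i.e. u is decreasing.
The nearest critical point in that direction is u = -1, where F'' = 60 > 0 (a local minimum). The iterate converges there.

-1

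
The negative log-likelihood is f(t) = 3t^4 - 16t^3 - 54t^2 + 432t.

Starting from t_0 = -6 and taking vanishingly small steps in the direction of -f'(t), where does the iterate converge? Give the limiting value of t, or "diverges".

f'(t) = 12(t - 4)(t - 3)(t + 3), so f'(-6) = -3240.
Gradient descent moves in the -f' direction, i.e. t is increasing.
The nearest critical point in that direction is t = -3, where f'' = 504 > 0 (a local minimum). The iterate converges there.

-3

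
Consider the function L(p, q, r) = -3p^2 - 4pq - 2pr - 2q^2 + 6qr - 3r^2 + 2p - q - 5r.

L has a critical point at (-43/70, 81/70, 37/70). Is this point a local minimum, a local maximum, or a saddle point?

saddle point

The Hessian is constant: H = [[-6, -4, -2], [-4, -4, 6], [-2, 6, -6]].
Leading principal minors: Δ₁ = -6, Δ₂ = 8, Δ₃ = 280.
The minors fit neither the all-positive nor the alternating-sign pattern, so H is indefinite: a saddle point.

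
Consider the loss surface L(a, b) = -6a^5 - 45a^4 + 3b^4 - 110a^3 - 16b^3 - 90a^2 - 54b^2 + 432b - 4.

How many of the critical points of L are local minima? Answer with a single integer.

L separates as a function of a plus a function of b, so ∇L=0 decouples.
∂L/∂a = -30a(a + 1)(a + 2)(a + 3) = 0 at a ∈ {-3, -2, -1, 0}; ∂L/∂b = 12(b - 4)(b - 3)(b + 3) = 0 at b ∈ {-3, 3, 4}.
The Hessian is diagonal: diag(L_aa, L_bb). Second derivatives: L_aa(-3)=180, L_aa(-2)=-60, L_aa(-1)=60, L_aa(0)=-180; L_bb(-3)=504, L_bb(3)=-72, L_bb(4)=84.
Local minima occur where both diagonal entries positive: (-3, -3), (-3, 4), (-1, -3), (-1, 4). Count: 4.

4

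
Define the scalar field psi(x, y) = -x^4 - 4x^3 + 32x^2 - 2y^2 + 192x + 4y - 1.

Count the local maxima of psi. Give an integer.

psi separates as a function of x plus a function of y, so ∇psi=0 decouples.
∂psi/∂x = -4(x - 4)(x + 3)(x + 4) = 0 at x ∈ {-4, -3, 4}; ∂psi/∂y = -4(y - 1) = 0 at y ∈ {1}.
The Hessian is diagonal: diag(psi_xx, psi_yy). Second derivatives: psi_xx(-4)=-32, psi_xx(-3)=28, psi_xx(4)=-224; psi_yy(1)=-4.
Local maxima occur where both diagonal entries negative: (-4, 1), (4, 1). Count: 2.

2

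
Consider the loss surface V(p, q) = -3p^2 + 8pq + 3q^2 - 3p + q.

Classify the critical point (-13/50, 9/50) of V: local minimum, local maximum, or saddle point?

The Hessian of V is constant: H = [[-6, 8], [8, 6]].
det(H) = (-6)·6 − 8² = -100.
Since det(H) < 0, H is indefinite and the critical point is a saddle point.

saddle point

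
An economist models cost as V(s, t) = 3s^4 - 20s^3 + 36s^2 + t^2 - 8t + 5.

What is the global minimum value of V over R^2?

V(s,t) separates as P(s) + Q(t) + 5, so its minimum is min P + min Q + 5.
P'(s) = 12s(s - 3)(s - 2) vanishes at s ∈ {0, 2, 3}; Q'(t) = 2(t - 4) vanishes at t ∈ {4}.
Local minima of P (where P''>0): P(0)=0, P(3)=27. Local minima of Q: Q(4)=-16.
So the global minimum of V is P(0) + Q(4) + 5 = 0 − 16 + 5 = -11, attained at (0, 4).

-11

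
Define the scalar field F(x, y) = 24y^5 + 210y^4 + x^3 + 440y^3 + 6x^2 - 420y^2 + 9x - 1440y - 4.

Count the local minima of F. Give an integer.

F separates as a function of x plus a function of y, so ∇F=0 decouples.
∂F/∂x = 3(x + 1)(x + 3) = 0 at x ∈ {-3, -1}; ∂F/∂y = 120(y - 1)(y + 1)(y + 3)(y + 4) = 0 at y ∈ {-4, -3, -1, 1}.
The Hessian is diagonal: diag(F_xx, F_yy). Second derivatives: F_xx(-3)=-6, F_xx(-1)=6; F_yy(-4)=-1800, F_yy(-3)=960, F_yy(-1)=-1440, F_yy(1)=4800.
Local minima occur where both diagonal entries positive: (-1, -3), (-1, 1). Count: 2.

2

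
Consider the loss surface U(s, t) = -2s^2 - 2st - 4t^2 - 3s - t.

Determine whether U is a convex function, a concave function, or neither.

concave

U is quadratic, so its Hessian is the constant matrix H = [[-4, -2], [-2, -8]].
det(H) = 28, tr(H) = -12.
det(H) > 0 and tr(H) < 0, so H is negative definite everywhere: concave.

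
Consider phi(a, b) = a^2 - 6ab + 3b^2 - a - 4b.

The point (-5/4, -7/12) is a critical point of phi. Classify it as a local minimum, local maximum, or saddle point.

The Hessian of phi is constant: H = [[2, -6], [-6, 6]].
det(H) = 2·6 − (-6)² = -24.
Since det(H) < 0, H is indefinite and the critical point is a saddle point.

saddle point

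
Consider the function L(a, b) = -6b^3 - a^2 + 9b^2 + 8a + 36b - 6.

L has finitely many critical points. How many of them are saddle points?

L separates as a function of a plus a function of b, so ∇L=0 decouples.
∂L/∂a = -2(a - 4) = 0 at a ∈ {4}; ∂L/∂b = -18(b - 2)(b + 1) = 0 at b ∈ {-1, 2}.
The Hessian is diagonal: diag(L_aa, L_bb). Second derivatives: L_aa(4)=-2; L_bb(-1)=54, L_bb(2)=-54.
Saddle points occur where the two diagonal entries have opposite signs: (4, -1). Count: 1.

1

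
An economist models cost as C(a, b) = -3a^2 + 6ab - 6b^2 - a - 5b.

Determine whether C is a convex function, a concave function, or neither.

concave

C is quadratic, so its Hessian is the constant matrix H = [[-6, 6], [6, -12]].
det(H) = 36, tr(H) = -18.
det(H) > 0 and tr(H) < 0, so H is negative definite everywhere: concave.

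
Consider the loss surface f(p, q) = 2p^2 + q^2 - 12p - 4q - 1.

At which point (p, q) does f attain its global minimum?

(3, 2)

f(p,q) separates as A(p) + B(q) − 1, so its minimum is min A + min B − 1.
A'(p) = 4p - 12 vanishes at p ∈ {3}; B'(q) = 2q - 4 vanishes at q ∈ {2}.
Local minima of A (where A''>0): A(3)=-18. Local minima of B: B(2)=-4.
So the global minimum of f is A(3) + B(2) − 1 = -18 − 4 − 1 = -23, attained at (3, 2).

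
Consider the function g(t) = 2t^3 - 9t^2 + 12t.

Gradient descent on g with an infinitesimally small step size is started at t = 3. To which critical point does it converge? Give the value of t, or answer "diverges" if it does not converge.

g'(t) = 6(t - 2)(t - 1), so g'(3) = 12.
Gradient descent moves in the -g' direction, i.e. t is decreasing.
The nearest critical point in that direction is t = 2, where g'' = 6 > 0 (a local minimum). The iterate converges there.

2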